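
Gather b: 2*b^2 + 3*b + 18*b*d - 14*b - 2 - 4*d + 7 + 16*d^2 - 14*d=2*b^2 + b*(18*d - 11) + 16*d^2 - 18*d + 5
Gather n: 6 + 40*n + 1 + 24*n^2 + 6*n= 24*n^2 + 46*n + 7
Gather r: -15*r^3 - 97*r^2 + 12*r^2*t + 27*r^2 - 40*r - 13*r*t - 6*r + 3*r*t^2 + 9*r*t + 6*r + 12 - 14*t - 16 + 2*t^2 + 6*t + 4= -15*r^3 + r^2*(12*t - 70) + r*(3*t^2 - 4*t - 40) + 2*t^2 - 8*t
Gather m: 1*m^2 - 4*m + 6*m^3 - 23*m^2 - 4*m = 6*m^3 - 22*m^2 - 8*m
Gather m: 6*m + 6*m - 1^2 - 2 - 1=12*m - 4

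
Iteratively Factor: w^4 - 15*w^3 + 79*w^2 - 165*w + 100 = (w - 1)*(w^3 - 14*w^2 + 65*w - 100) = (w - 4)*(w - 1)*(w^2 - 10*w + 25) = (w - 5)*(w - 4)*(w - 1)*(w - 5)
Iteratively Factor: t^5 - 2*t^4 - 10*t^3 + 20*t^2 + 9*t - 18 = (t + 1)*(t^4 - 3*t^3 - 7*t^2 + 27*t - 18) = (t + 1)*(t + 3)*(t^3 - 6*t^2 + 11*t - 6) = (t - 3)*(t + 1)*(t + 3)*(t^2 - 3*t + 2) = (t - 3)*(t - 2)*(t + 1)*(t + 3)*(t - 1)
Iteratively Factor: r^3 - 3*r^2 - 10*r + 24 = (r - 4)*(r^2 + r - 6) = (r - 4)*(r + 3)*(r - 2)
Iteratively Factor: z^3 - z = (z)*(z^2 - 1) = z*(z + 1)*(z - 1)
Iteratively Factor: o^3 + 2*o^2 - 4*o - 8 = (o - 2)*(o^2 + 4*o + 4) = (o - 2)*(o + 2)*(o + 2)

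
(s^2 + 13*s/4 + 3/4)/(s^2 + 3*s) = (s + 1/4)/s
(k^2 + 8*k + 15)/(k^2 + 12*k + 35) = (k + 3)/(k + 7)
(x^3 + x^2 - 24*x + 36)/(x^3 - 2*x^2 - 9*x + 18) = (x + 6)/(x + 3)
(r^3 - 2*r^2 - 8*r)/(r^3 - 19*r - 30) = r*(r - 4)/(r^2 - 2*r - 15)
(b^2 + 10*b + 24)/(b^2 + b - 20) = (b^2 + 10*b + 24)/(b^2 + b - 20)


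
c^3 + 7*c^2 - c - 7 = (c - 1)*(c + 1)*(c + 7)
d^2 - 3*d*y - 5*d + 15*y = (d - 5)*(d - 3*y)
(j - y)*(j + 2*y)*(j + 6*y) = j^3 + 7*j^2*y + 4*j*y^2 - 12*y^3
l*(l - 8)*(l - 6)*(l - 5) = l^4 - 19*l^3 + 118*l^2 - 240*l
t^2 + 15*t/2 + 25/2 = (t + 5/2)*(t + 5)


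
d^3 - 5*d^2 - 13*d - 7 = (d - 7)*(d + 1)^2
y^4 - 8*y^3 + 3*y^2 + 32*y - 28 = (y - 7)*(y - 2)*(y - 1)*(y + 2)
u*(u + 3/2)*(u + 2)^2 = u^4 + 11*u^3/2 + 10*u^2 + 6*u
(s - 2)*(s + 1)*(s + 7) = s^3 + 6*s^2 - 9*s - 14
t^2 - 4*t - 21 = (t - 7)*(t + 3)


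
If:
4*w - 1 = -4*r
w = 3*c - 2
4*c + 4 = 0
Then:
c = -1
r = 21/4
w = -5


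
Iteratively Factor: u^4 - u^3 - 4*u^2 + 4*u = (u - 1)*(u^3 - 4*u) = (u - 1)*(u + 2)*(u^2 - 2*u) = (u - 2)*(u - 1)*(u + 2)*(u)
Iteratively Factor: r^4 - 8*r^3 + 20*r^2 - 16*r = (r - 4)*(r^3 - 4*r^2 + 4*r) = (r - 4)*(r - 2)*(r^2 - 2*r) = (r - 4)*(r - 2)^2*(r)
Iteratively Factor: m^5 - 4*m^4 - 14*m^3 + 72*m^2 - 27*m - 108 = (m - 3)*(m^4 - m^3 - 17*m^2 + 21*m + 36) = (m - 3)*(m + 1)*(m^3 - 2*m^2 - 15*m + 36) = (m - 3)^2*(m + 1)*(m^2 + m - 12) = (m - 3)^3*(m + 1)*(m + 4)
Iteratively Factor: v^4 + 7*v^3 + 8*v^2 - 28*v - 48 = (v - 2)*(v^3 + 9*v^2 + 26*v + 24) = (v - 2)*(v + 3)*(v^2 + 6*v + 8) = (v - 2)*(v + 3)*(v + 4)*(v + 2)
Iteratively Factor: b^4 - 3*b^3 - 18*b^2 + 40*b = (b)*(b^3 - 3*b^2 - 18*b + 40) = b*(b - 5)*(b^2 + 2*b - 8) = b*(b - 5)*(b + 4)*(b - 2)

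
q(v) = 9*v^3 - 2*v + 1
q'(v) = 27*v^2 - 2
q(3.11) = 265.50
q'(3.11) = 259.15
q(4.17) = 645.27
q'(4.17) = 467.50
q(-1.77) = -45.37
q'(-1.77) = 82.59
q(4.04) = 586.37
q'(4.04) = 438.68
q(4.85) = 1018.06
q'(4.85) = 633.11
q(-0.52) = 0.77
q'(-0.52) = 5.30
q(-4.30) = -705.96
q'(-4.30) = 497.23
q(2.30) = 105.90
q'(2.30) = 140.83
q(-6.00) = -1931.00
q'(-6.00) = 970.00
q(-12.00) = -15527.00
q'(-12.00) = 3886.00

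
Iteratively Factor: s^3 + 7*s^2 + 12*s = (s + 4)*(s^2 + 3*s) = (s + 3)*(s + 4)*(s)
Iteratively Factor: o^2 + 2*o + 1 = (o + 1)*(o + 1)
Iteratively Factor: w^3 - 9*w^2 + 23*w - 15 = (w - 5)*(w^2 - 4*w + 3) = (w - 5)*(w - 3)*(w - 1)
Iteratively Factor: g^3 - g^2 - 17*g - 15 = (g + 1)*(g^2 - 2*g - 15) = (g - 5)*(g + 1)*(g + 3)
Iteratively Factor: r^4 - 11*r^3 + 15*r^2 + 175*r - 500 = (r + 4)*(r^3 - 15*r^2 + 75*r - 125) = (r - 5)*(r + 4)*(r^2 - 10*r + 25) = (r - 5)^2*(r + 4)*(r - 5)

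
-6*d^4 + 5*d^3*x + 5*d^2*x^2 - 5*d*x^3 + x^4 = (-3*d + x)*(-2*d + x)*(-d + x)*(d + x)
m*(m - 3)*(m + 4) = m^3 + m^2 - 12*m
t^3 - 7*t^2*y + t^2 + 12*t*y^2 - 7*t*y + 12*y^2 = (t + 1)*(t - 4*y)*(t - 3*y)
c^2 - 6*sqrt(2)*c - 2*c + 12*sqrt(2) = (c - 2)*(c - 6*sqrt(2))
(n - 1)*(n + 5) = n^2 + 4*n - 5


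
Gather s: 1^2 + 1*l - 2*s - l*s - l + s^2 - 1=s^2 + s*(-l - 2)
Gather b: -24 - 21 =-45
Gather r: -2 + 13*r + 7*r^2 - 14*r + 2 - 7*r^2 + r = 0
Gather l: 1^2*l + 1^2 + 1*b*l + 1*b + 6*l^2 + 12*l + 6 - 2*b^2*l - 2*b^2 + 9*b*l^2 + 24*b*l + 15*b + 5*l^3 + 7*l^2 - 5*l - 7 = -2*b^2 + 16*b + 5*l^3 + l^2*(9*b + 13) + l*(-2*b^2 + 25*b + 8)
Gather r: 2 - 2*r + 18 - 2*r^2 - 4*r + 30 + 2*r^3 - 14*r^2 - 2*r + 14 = 2*r^3 - 16*r^2 - 8*r + 64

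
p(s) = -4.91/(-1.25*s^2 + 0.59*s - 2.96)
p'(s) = -4.91*(2.5*s - 0.59)/(-1.25*s^2 + 0.59*s - 2.96)^2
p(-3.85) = 0.21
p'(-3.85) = 0.09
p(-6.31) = 0.09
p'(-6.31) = 0.03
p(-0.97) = 1.04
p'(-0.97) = 0.67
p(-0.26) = 1.54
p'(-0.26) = 0.60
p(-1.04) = 1.00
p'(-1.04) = 0.65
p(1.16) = 1.24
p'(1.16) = -0.72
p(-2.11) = 0.50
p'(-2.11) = 0.30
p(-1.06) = 0.98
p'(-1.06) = 0.64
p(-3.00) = 0.31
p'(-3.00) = 0.16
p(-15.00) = 0.02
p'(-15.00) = 0.00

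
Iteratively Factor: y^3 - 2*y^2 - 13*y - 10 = (y + 2)*(y^2 - 4*y - 5) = (y - 5)*(y + 2)*(y + 1)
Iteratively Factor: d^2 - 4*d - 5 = (d + 1)*(d - 5)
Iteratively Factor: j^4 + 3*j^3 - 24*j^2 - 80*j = (j)*(j^3 + 3*j^2 - 24*j - 80) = j*(j + 4)*(j^2 - j - 20) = j*(j - 5)*(j + 4)*(j + 4)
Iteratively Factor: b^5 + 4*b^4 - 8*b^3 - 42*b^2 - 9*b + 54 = (b + 2)*(b^4 + 2*b^3 - 12*b^2 - 18*b + 27) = (b - 1)*(b + 2)*(b^3 + 3*b^2 - 9*b - 27) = (b - 1)*(b + 2)*(b + 3)*(b^2 - 9) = (b - 3)*(b - 1)*(b + 2)*(b + 3)*(b + 3)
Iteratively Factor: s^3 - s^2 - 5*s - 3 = (s + 1)*(s^2 - 2*s - 3) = (s + 1)^2*(s - 3)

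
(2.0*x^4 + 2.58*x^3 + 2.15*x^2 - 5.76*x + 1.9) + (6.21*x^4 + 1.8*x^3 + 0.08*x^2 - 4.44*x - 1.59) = 8.21*x^4 + 4.38*x^3 + 2.23*x^2 - 10.2*x + 0.31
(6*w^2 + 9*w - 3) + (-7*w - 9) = 6*w^2 + 2*w - 12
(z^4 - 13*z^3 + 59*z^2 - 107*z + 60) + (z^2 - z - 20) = z^4 - 13*z^3 + 60*z^2 - 108*z + 40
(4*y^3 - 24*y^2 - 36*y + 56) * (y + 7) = 4*y^4 + 4*y^3 - 204*y^2 - 196*y + 392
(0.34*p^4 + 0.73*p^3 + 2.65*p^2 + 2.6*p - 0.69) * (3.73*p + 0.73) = 1.2682*p^5 + 2.9711*p^4 + 10.4174*p^3 + 11.6325*p^2 - 0.6757*p - 0.5037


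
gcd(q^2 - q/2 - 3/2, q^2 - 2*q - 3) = q + 1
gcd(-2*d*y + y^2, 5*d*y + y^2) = y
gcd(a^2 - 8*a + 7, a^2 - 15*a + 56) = a - 7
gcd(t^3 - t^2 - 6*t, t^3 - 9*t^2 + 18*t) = t^2 - 3*t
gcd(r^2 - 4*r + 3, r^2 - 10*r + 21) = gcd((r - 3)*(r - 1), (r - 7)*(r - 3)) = r - 3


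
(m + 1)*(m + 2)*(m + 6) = m^3 + 9*m^2 + 20*m + 12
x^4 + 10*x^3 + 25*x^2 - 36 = (x - 1)*(x + 2)*(x + 3)*(x + 6)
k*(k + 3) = k^2 + 3*k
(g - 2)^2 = g^2 - 4*g + 4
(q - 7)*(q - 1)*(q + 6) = q^3 - 2*q^2 - 41*q + 42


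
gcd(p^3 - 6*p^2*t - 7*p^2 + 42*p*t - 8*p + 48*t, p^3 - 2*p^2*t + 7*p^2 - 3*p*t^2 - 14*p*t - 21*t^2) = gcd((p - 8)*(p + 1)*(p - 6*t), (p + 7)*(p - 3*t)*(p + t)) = 1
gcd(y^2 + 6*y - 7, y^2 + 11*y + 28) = y + 7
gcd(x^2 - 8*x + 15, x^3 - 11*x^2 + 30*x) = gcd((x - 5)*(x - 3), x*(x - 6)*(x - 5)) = x - 5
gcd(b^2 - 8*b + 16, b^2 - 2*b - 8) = b - 4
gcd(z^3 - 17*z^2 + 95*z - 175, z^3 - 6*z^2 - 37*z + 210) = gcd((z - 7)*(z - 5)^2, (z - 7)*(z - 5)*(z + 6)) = z^2 - 12*z + 35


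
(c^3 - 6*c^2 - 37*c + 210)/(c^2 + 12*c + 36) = (c^2 - 12*c + 35)/(c + 6)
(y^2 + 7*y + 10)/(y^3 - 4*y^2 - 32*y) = (y^2 + 7*y + 10)/(y*(y^2 - 4*y - 32))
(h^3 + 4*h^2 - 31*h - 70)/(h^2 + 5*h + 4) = (h^3 + 4*h^2 - 31*h - 70)/(h^2 + 5*h + 4)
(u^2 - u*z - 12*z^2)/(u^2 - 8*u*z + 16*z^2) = (-u - 3*z)/(-u + 4*z)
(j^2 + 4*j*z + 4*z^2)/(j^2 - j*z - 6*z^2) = (-j - 2*z)/(-j + 3*z)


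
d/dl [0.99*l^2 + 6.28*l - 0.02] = 1.98*l + 6.28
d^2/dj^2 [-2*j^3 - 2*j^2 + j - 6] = -12*j - 4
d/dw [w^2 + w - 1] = 2*w + 1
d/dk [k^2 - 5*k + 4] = 2*k - 5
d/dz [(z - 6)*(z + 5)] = 2*z - 1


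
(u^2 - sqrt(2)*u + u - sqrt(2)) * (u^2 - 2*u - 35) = u^4 - sqrt(2)*u^3 - u^3 - 37*u^2 + sqrt(2)*u^2 - 35*u + 37*sqrt(2)*u + 35*sqrt(2)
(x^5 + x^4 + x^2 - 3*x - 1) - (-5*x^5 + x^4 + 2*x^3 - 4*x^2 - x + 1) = 6*x^5 - 2*x^3 + 5*x^2 - 2*x - 2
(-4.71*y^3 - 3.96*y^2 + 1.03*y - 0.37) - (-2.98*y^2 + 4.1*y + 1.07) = -4.71*y^3 - 0.98*y^2 - 3.07*y - 1.44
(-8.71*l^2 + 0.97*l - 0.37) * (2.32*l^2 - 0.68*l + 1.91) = -20.2072*l^4 + 8.1732*l^3 - 18.1541*l^2 + 2.1043*l - 0.7067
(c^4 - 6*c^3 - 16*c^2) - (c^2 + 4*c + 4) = c^4 - 6*c^3 - 17*c^2 - 4*c - 4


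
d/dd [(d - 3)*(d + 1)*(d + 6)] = 3*d^2 + 8*d - 15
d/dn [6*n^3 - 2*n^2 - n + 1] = 18*n^2 - 4*n - 1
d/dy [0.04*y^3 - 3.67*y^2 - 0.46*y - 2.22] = 0.12*y^2 - 7.34*y - 0.46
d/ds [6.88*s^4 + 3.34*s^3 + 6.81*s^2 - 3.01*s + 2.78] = 27.52*s^3 + 10.02*s^2 + 13.62*s - 3.01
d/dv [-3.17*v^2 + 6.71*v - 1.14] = 6.71 - 6.34*v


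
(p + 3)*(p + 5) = p^2 + 8*p + 15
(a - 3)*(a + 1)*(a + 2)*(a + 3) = a^4 + 3*a^3 - 7*a^2 - 27*a - 18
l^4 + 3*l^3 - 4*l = l*(l - 1)*(l + 2)^2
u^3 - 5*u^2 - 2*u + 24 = (u - 4)*(u - 3)*(u + 2)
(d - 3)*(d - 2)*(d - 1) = d^3 - 6*d^2 + 11*d - 6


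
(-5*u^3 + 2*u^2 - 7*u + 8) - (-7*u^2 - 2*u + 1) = -5*u^3 + 9*u^2 - 5*u + 7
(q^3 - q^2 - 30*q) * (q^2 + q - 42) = q^5 - 73*q^3 + 12*q^2 + 1260*q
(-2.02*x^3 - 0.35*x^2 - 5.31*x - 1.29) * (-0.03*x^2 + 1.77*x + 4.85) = 0.0606*x^5 - 3.5649*x^4 - 10.2572*x^3 - 11.0575*x^2 - 28.0368*x - 6.2565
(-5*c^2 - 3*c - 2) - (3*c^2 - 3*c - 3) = 1 - 8*c^2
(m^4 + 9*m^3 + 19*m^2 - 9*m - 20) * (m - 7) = m^5 + 2*m^4 - 44*m^3 - 142*m^2 + 43*m + 140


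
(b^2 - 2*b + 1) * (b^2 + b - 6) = b^4 - b^3 - 7*b^2 + 13*b - 6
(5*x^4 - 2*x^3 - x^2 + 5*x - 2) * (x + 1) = 5*x^5 + 3*x^4 - 3*x^3 + 4*x^2 + 3*x - 2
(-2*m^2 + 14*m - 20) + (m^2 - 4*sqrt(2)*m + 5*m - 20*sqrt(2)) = -m^2 - 4*sqrt(2)*m + 19*m - 20*sqrt(2) - 20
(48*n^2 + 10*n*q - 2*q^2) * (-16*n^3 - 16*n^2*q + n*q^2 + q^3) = -768*n^5 - 928*n^4*q - 80*n^3*q^2 + 90*n^2*q^3 + 8*n*q^4 - 2*q^5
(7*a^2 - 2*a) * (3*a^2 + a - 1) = 21*a^4 + a^3 - 9*a^2 + 2*a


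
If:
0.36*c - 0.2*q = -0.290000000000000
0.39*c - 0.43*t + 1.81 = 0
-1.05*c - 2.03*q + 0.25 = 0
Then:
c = -0.57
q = 0.42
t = 3.69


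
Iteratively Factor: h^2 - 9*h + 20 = (h - 5)*(h - 4)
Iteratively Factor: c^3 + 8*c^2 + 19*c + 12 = (c + 1)*(c^2 + 7*c + 12) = (c + 1)*(c + 3)*(c + 4)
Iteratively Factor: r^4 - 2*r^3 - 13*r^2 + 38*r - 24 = (r - 3)*(r^3 + r^2 - 10*r + 8) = (r - 3)*(r - 2)*(r^2 + 3*r - 4) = (r - 3)*(r - 2)*(r + 4)*(r - 1)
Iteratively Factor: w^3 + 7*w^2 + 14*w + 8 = (w + 2)*(w^2 + 5*w + 4) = (w + 1)*(w + 2)*(w + 4)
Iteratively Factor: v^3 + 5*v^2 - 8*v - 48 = (v - 3)*(v^2 + 8*v + 16) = (v - 3)*(v + 4)*(v + 4)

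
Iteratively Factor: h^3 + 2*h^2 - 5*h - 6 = (h - 2)*(h^2 + 4*h + 3) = (h - 2)*(h + 3)*(h + 1)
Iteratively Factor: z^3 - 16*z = (z + 4)*(z^2 - 4*z) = (z - 4)*(z + 4)*(z)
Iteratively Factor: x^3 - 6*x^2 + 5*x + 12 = (x - 3)*(x^2 - 3*x - 4) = (x - 4)*(x - 3)*(x + 1)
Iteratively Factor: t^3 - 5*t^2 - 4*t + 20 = (t - 2)*(t^2 - 3*t - 10) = (t - 2)*(t + 2)*(t - 5)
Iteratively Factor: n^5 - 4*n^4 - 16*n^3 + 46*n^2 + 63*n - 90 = (n + 3)*(n^4 - 7*n^3 + 5*n^2 + 31*n - 30) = (n - 3)*(n + 3)*(n^3 - 4*n^2 - 7*n + 10) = (n - 3)*(n + 2)*(n + 3)*(n^2 - 6*n + 5) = (n - 5)*(n - 3)*(n + 2)*(n + 3)*(n - 1)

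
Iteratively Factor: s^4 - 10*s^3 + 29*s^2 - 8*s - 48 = (s - 4)*(s^3 - 6*s^2 + 5*s + 12) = (s - 4)^2*(s^2 - 2*s - 3) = (s - 4)^2*(s - 3)*(s + 1)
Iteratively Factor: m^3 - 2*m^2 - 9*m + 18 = (m - 2)*(m^2 - 9) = (m - 2)*(m + 3)*(m - 3)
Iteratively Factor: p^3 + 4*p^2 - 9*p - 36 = (p - 3)*(p^2 + 7*p + 12) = (p - 3)*(p + 4)*(p + 3)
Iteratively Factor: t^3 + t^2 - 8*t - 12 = (t + 2)*(t^2 - t - 6) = (t - 3)*(t + 2)*(t + 2)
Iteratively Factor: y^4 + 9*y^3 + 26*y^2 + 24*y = (y + 4)*(y^3 + 5*y^2 + 6*y) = (y + 2)*(y + 4)*(y^2 + 3*y) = (y + 2)*(y + 3)*(y + 4)*(y)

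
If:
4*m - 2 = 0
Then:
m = 1/2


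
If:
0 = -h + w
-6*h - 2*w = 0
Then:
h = 0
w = 0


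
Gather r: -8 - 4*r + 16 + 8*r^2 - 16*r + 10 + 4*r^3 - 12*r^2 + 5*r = 4*r^3 - 4*r^2 - 15*r + 18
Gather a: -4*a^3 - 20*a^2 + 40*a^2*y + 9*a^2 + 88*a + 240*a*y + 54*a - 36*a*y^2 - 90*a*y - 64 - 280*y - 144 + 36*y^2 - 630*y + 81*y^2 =-4*a^3 + a^2*(40*y - 11) + a*(-36*y^2 + 150*y + 142) + 117*y^2 - 910*y - 208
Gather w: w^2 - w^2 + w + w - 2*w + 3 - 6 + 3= 0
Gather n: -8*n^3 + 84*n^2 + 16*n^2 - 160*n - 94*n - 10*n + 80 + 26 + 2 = -8*n^3 + 100*n^2 - 264*n + 108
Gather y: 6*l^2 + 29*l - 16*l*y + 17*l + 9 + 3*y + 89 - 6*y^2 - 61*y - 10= 6*l^2 + 46*l - 6*y^2 + y*(-16*l - 58) + 88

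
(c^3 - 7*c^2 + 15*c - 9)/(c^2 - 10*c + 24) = (c^3 - 7*c^2 + 15*c - 9)/(c^2 - 10*c + 24)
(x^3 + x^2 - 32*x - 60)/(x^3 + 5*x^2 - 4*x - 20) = (x - 6)/(x - 2)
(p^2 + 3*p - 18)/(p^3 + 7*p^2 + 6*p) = (p - 3)/(p*(p + 1))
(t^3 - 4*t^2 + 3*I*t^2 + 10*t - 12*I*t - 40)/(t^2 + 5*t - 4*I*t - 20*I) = (t^3 + t^2*(-4 + 3*I) + t*(10 - 12*I) - 40)/(t^2 + t*(5 - 4*I) - 20*I)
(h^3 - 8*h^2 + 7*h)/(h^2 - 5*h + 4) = h*(h - 7)/(h - 4)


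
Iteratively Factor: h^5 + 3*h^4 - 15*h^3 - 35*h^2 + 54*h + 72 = (h - 2)*(h^4 + 5*h^3 - 5*h^2 - 45*h - 36) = (h - 2)*(h + 4)*(h^3 + h^2 - 9*h - 9) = (h - 2)*(h + 1)*(h + 4)*(h^2 - 9) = (h - 3)*(h - 2)*(h + 1)*(h + 4)*(h + 3)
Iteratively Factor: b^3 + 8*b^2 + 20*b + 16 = (b + 2)*(b^2 + 6*b + 8) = (b + 2)*(b + 4)*(b + 2)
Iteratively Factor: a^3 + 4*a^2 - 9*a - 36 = (a + 4)*(a^2 - 9) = (a - 3)*(a + 4)*(a + 3)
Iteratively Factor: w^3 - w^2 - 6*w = (w)*(w^2 - w - 6) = w*(w + 2)*(w - 3)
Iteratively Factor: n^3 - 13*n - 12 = (n + 3)*(n^2 - 3*n - 4) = (n + 1)*(n + 3)*(n - 4)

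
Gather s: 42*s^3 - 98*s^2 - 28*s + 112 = 42*s^3 - 98*s^2 - 28*s + 112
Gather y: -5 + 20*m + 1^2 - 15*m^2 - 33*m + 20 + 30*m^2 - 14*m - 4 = 15*m^2 - 27*m + 12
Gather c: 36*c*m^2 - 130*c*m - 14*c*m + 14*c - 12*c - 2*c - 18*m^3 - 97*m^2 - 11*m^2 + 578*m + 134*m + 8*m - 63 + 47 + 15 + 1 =c*(36*m^2 - 144*m) - 18*m^3 - 108*m^2 + 720*m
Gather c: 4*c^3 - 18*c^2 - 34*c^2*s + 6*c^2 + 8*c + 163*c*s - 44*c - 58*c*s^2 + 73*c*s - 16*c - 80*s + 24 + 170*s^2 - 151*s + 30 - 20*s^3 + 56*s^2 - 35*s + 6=4*c^3 + c^2*(-34*s - 12) + c*(-58*s^2 + 236*s - 52) - 20*s^3 + 226*s^2 - 266*s + 60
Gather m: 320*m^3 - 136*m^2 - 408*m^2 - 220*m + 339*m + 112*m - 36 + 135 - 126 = 320*m^3 - 544*m^2 + 231*m - 27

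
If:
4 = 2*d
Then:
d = 2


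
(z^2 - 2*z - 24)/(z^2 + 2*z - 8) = (z - 6)/(z - 2)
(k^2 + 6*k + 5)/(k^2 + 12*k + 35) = (k + 1)/(k + 7)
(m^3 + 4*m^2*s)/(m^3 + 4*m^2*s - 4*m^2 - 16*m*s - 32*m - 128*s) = m^2/(m^2 - 4*m - 32)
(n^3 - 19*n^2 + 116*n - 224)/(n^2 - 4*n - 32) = (n^2 - 11*n + 28)/(n + 4)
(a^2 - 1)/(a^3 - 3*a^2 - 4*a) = (a - 1)/(a*(a - 4))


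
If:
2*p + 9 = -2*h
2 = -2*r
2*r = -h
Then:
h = 2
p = -13/2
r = -1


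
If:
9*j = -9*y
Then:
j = -y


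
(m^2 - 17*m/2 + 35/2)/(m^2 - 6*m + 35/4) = 2*(m - 5)/(2*m - 5)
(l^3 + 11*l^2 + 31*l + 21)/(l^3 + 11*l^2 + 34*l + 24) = (l^2 + 10*l + 21)/(l^2 + 10*l + 24)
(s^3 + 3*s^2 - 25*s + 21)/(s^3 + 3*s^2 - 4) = (s^2 + 4*s - 21)/(s^2 + 4*s + 4)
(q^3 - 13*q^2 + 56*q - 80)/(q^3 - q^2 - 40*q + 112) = (q - 5)/(q + 7)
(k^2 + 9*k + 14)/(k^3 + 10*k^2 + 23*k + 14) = 1/(k + 1)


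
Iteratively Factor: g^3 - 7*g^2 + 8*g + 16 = (g + 1)*(g^2 - 8*g + 16) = (g - 4)*(g + 1)*(g - 4)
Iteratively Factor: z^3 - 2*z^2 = (z)*(z^2 - 2*z) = z*(z - 2)*(z)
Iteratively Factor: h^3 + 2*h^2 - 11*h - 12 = (h + 4)*(h^2 - 2*h - 3) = (h - 3)*(h + 4)*(h + 1)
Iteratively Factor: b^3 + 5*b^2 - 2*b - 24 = (b - 2)*(b^2 + 7*b + 12) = (b - 2)*(b + 3)*(b + 4)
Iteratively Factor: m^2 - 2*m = (m)*(m - 2)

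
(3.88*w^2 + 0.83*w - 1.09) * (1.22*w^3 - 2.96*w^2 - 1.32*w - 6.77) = 4.7336*w^5 - 10.4722*w^4 - 8.9082*w^3 - 24.1368*w^2 - 4.1803*w + 7.3793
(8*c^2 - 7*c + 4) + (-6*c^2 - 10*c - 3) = 2*c^2 - 17*c + 1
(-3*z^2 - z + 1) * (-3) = 9*z^2 + 3*z - 3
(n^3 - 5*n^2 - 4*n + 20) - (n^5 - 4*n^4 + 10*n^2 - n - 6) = -n^5 + 4*n^4 + n^3 - 15*n^2 - 3*n + 26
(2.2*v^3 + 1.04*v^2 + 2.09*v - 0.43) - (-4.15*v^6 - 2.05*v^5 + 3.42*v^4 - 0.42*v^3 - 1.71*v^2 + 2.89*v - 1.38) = 4.15*v^6 + 2.05*v^5 - 3.42*v^4 + 2.62*v^3 + 2.75*v^2 - 0.8*v + 0.95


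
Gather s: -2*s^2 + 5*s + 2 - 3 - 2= -2*s^2 + 5*s - 3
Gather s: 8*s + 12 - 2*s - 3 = 6*s + 9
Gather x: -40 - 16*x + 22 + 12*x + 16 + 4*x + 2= 0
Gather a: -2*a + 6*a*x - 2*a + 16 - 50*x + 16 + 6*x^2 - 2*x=a*(6*x - 4) + 6*x^2 - 52*x + 32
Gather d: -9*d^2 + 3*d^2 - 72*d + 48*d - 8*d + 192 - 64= -6*d^2 - 32*d + 128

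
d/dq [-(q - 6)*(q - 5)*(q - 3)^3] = -5*q^4 + 80*q^3 - 468*q^2 + 1188*q - 1107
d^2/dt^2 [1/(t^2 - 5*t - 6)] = 2*(t^2 - 5*t - (2*t - 5)^2 - 6)/(-t^2 + 5*t + 6)^3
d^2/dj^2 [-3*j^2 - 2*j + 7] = -6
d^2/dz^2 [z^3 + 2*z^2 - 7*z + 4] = 6*z + 4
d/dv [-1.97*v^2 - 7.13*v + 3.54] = -3.94*v - 7.13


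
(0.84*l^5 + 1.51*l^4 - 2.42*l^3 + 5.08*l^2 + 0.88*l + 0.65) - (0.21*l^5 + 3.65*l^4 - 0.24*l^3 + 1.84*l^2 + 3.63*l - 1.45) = 0.63*l^5 - 2.14*l^4 - 2.18*l^3 + 3.24*l^2 - 2.75*l + 2.1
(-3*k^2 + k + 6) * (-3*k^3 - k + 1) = 9*k^5 - 3*k^4 - 15*k^3 - 4*k^2 - 5*k + 6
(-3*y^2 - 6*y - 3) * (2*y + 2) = -6*y^3 - 18*y^2 - 18*y - 6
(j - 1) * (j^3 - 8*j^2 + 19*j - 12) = j^4 - 9*j^3 + 27*j^2 - 31*j + 12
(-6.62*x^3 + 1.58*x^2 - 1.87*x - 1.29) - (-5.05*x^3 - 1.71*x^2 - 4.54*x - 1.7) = -1.57*x^3 + 3.29*x^2 + 2.67*x + 0.41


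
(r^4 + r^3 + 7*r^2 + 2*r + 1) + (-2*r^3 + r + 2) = r^4 - r^3 + 7*r^2 + 3*r + 3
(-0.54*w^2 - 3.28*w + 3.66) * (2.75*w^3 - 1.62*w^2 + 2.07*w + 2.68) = -1.485*w^5 - 8.1452*w^4 + 14.2608*w^3 - 14.166*w^2 - 1.2142*w + 9.8088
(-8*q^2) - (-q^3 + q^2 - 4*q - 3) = q^3 - 9*q^2 + 4*q + 3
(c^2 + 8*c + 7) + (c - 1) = c^2 + 9*c + 6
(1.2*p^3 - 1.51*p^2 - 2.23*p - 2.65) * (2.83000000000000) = 3.396*p^3 - 4.2733*p^2 - 6.3109*p - 7.4995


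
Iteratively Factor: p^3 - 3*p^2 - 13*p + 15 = (p + 3)*(p^2 - 6*p + 5) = (p - 5)*(p + 3)*(p - 1)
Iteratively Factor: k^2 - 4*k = (k - 4)*(k)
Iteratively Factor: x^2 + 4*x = (x)*(x + 4)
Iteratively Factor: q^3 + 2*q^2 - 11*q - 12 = (q + 1)*(q^2 + q - 12) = (q + 1)*(q + 4)*(q - 3)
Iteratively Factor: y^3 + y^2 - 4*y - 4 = (y - 2)*(y^2 + 3*y + 2) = (y - 2)*(y + 1)*(y + 2)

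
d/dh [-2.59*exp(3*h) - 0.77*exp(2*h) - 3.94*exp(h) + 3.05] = (-7.77*exp(2*h) - 1.54*exp(h) - 3.94)*exp(h)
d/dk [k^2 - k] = 2*k - 1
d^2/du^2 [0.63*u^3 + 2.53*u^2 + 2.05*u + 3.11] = 3.78*u + 5.06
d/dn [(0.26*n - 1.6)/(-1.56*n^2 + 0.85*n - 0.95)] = (0.4056*n^2 - 4.992*n + 1.113)/(2.4336*n^4 - 2.652*n^3 + 3.6865*n^2 - 1.615*n + 0.9025)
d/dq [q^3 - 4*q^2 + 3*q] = 3*q^2 - 8*q + 3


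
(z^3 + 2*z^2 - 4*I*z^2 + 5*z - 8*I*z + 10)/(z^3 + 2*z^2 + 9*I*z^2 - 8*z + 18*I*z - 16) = (z - 5*I)/(z + 8*I)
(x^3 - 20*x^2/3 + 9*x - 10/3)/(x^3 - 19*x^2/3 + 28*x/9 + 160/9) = 3*(3*x^2 - 5*x + 2)/(9*x^2 - 12*x - 32)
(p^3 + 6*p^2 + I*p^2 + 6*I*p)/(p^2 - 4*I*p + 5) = p*(p + 6)/(p - 5*I)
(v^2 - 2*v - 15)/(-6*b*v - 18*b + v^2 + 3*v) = (v - 5)/(-6*b + v)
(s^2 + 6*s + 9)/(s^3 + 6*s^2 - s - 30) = (s + 3)/(s^2 + 3*s - 10)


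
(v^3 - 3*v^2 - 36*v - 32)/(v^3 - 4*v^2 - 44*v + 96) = (v^2 + 5*v + 4)/(v^2 + 4*v - 12)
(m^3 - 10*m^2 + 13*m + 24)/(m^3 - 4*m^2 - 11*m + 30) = (m^3 - 10*m^2 + 13*m + 24)/(m^3 - 4*m^2 - 11*m + 30)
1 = 1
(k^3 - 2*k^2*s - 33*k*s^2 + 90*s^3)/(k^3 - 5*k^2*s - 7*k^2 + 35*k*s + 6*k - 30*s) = (k^2 + 3*k*s - 18*s^2)/(k^2 - 7*k + 6)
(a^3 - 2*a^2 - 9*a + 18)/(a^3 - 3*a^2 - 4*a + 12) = (a + 3)/(a + 2)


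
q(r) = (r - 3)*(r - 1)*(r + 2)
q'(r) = (r - 3)*(r - 1) + (r - 3)*(r + 2) + (r - 1)*(r + 2)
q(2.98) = -0.20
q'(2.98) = 9.72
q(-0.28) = 7.22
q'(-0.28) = -3.64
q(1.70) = -3.37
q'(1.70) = -3.13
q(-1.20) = 7.39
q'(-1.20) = 4.12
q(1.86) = -3.78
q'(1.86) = -2.06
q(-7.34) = -460.50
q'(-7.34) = 185.99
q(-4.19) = -81.72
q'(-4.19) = 64.43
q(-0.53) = 7.94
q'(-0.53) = -2.04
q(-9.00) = -840.00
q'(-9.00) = 274.00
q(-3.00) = -24.00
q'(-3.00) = 34.00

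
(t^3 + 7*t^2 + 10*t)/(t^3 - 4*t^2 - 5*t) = (t^2 + 7*t + 10)/(t^2 - 4*t - 5)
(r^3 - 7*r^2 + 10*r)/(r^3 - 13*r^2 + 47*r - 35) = r*(r - 2)/(r^2 - 8*r + 7)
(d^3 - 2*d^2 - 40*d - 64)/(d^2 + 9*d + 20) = (d^2 - 6*d - 16)/(d + 5)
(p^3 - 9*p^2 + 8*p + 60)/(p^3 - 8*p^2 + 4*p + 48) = (p - 5)/(p - 4)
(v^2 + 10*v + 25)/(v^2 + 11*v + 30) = (v + 5)/(v + 6)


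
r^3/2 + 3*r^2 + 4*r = r*(r/2 + 1)*(r + 4)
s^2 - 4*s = s*(s - 4)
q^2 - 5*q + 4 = (q - 4)*(q - 1)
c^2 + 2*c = c*(c + 2)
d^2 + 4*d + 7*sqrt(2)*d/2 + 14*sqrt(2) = (d + 4)*(d + 7*sqrt(2)/2)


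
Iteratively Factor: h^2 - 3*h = (h - 3)*(h)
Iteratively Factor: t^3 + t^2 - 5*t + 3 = (t - 1)*(t^2 + 2*t - 3) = (t - 1)*(t + 3)*(t - 1)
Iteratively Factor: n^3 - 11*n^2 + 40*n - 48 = (n - 4)*(n^2 - 7*n + 12) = (n - 4)*(n - 3)*(n - 4)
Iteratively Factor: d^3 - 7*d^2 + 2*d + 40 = (d - 5)*(d^2 - 2*d - 8) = (d - 5)*(d - 4)*(d + 2)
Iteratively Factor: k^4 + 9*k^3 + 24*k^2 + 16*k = (k + 4)*(k^3 + 5*k^2 + 4*k) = k*(k + 4)*(k^2 + 5*k + 4) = k*(k + 1)*(k + 4)*(k + 4)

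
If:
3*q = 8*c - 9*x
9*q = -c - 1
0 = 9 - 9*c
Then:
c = 1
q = -2/9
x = 26/27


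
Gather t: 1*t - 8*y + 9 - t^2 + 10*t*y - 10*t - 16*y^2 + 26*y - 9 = -t^2 + t*(10*y - 9) - 16*y^2 + 18*y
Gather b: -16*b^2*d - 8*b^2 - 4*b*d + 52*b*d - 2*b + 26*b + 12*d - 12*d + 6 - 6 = b^2*(-16*d - 8) + b*(48*d + 24)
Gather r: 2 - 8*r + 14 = 16 - 8*r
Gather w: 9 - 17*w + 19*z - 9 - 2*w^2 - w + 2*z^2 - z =-2*w^2 - 18*w + 2*z^2 + 18*z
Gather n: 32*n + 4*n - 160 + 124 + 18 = 36*n - 18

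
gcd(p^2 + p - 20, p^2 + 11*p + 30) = p + 5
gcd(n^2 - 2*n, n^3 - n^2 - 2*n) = n^2 - 2*n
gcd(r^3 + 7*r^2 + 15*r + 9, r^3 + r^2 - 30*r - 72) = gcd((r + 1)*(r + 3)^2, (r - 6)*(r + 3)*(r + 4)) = r + 3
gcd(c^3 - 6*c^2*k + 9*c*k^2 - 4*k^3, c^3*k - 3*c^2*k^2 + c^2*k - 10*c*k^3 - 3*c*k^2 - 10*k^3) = 1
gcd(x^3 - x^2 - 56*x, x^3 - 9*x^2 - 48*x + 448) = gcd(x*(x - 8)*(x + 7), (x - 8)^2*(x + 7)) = x^2 - x - 56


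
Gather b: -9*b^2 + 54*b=-9*b^2 + 54*b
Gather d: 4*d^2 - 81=4*d^2 - 81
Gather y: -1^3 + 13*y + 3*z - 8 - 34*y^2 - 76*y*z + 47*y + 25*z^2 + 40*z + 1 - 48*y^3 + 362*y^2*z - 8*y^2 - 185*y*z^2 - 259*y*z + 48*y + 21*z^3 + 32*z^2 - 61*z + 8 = -48*y^3 + y^2*(362*z - 42) + y*(-185*z^2 - 335*z + 108) + 21*z^3 + 57*z^2 - 18*z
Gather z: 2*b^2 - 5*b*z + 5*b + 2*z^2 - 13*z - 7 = 2*b^2 + 5*b + 2*z^2 + z*(-5*b - 13) - 7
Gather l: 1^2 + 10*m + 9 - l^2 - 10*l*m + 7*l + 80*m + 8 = -l^2 + l*(7 - 10*m) + 90*m + 18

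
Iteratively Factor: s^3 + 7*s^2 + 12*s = (s + 3)*(s^2 + 4*s) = s*(s + 3)*(s + 4)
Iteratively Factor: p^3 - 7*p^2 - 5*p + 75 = (p - 5)*(p^2 - 2*p - 15) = (p - 5)*(p + 3)*(p - 5)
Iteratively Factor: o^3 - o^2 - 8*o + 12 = (o - 2)*(o^2 + o - 6) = (o - 2)^2*(o + 3)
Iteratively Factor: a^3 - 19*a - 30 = (a + 2)*(a^2 - 2*a - 15) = (a + 2)*(a + 3)*(a - 5)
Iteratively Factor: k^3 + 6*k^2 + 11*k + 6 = (k + 3)*(k^2 + 3*k + 2) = (k + 2)*(k + 3)*(k + 1)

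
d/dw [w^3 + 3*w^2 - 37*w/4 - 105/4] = 3*w^2 + 6*w - 37/4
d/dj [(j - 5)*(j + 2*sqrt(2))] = 2*j - 5 + 2*sqrt(2)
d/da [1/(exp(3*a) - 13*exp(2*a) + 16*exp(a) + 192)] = (-3*exp(2*a) + 26*exp(a) - 16)*exp(a)/(exp(3*a) - 13*exp(2*a) + 16*exp(a) + 192)^2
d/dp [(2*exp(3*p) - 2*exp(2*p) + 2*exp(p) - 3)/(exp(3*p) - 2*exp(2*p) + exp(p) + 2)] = (-2*exp(4*p) + 23*exp(2*p) - 20*exp(p) + 7)*exp(p)/(exp(6*p) - 4*exp(5*p) + 6*exp(4*p) - 7*exp(2*p) + 4*exp(p) + 4)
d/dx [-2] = 0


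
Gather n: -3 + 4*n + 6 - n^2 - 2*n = -n^2 + 2*n + 3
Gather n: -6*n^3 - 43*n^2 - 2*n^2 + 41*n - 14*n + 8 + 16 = -6*n^3 - 45*n^2 + 27*n + 24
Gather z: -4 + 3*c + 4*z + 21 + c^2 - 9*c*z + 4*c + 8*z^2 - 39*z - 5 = c^2 + 7*c + 8*z^2 + z*(-9*c - 35) + 12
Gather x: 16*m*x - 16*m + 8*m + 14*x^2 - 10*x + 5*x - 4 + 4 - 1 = -8*m + 14*x^2 + x*(16*m - 5) - 1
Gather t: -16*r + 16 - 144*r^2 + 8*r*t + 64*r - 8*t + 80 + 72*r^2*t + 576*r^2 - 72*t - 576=432*r^2 + 48*r + t*(72*r^2 + 8*r - 80) - 480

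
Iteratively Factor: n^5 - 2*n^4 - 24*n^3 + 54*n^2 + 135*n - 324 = (n + 4)*(n^4 - 6*n^3 + 54*n - 81) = (n + 3)*(n + 4)*(n^3 - 9*n^2 + 27*n - 27) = (n - 3)*(n + 3)*(n + 4)*(n^2 - 6*n + 9) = (n - 3)^2*(n + 3)*(n + 4)*(n - 3)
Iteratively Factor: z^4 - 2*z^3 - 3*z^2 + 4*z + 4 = (z + 1)*(z^3 - 3*z^2 + 4) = (z - 2)*(z + 1)*(z^2 - z - 2) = (z - 2)^2*(z + 1)*(z + 1)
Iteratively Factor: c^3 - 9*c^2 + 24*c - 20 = (c - 2)*(c^2 - 7*c + 10) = (c - 2)^2*(c - 5)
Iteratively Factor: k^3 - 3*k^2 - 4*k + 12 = (k - 2)*(k^2 - k - 6) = (k - 3)*(k - 2)*(k + 2)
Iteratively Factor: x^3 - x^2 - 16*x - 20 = (x + 2)*(x^2 - 3*x - 10) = (x + 2)^2*(x - 5)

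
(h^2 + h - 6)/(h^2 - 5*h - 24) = (h - 2)/(h - 8)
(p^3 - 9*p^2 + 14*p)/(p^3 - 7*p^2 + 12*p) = (p^2 - 9*p + 14)/(p^2 - 7*p + 12)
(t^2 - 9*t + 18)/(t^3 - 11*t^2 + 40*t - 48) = (t - 6)/(t^2 - 8*t + 16)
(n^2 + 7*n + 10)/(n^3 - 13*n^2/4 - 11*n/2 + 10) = 4*(n + 5)/(4*n^2 - 21*n + 20)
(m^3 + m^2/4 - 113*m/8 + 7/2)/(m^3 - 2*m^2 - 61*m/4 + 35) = (4*m - 1)/(2*(2*m - 5))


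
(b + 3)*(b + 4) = b^2 + 7*b + 12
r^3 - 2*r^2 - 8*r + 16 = (r - 2)*(r - 2*sqrt(2))*(r + 2*sqrt(2))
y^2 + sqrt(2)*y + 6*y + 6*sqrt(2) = (y + 6)*(y + sqrt(2))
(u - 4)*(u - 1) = u^2 - 5*u + 4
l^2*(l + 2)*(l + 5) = l^4 + 7*l^3 + 10*l^2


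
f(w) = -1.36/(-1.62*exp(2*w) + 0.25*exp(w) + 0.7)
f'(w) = -1.36*(3.24*exp(2*w) - 0.25*exp(w))/(-1.62*exp(2*w) + 0.25*exp(w) + 0.7)^2 = (0.34 - 4.4064*exp(w))*exp(w)/(-1.62*exp(2*w) + 0.25*exp(w) + 0.7)^2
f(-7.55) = -1.94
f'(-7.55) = 0.00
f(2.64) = 0.00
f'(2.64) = -0.01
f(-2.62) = -1.92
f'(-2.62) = 0.00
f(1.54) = 0.04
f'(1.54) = -0.08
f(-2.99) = -1.92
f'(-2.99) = 0.01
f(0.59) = 0.33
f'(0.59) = -0.81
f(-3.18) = -1.92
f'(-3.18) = 0.01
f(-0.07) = 2.86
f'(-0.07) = -15.56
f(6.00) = 0.00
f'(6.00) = 0.00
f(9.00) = 0.00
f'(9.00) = 0.00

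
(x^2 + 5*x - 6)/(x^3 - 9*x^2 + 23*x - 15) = (x + 6)/(x^2 - 8*x + 15)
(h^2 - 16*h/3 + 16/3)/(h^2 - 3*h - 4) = (h - 4/3)/(h + 1)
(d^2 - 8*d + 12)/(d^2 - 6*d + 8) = (d - 6)/(d - 4)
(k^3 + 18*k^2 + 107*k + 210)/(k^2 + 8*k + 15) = (k^2 + 13*k + 42)/(k + 3)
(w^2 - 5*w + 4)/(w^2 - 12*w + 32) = (w - 1)/(w - 8)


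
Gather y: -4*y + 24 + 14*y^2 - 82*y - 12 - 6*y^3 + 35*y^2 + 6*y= -6*y^3 + 49*y^2 - 80*y + 12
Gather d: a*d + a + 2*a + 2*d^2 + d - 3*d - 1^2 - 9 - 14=3*a + 2*d^2 + d*(a - 2) - 24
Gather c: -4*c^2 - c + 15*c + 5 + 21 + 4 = -4*c^2 + 14*c + 30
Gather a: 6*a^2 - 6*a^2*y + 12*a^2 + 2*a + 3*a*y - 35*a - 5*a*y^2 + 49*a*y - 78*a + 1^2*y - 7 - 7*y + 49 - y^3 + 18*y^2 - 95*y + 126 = a^2*(18 - 6*y) + a*(-5*y^2 + 52*y - 111) - y^3 + 18*y^2 - 101*y + 168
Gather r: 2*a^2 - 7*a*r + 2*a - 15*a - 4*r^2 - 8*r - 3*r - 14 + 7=2*a^2 - 13*a - 4*r^2 + r*(-7*a - 11) - 7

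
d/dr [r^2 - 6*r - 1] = 2*r - 6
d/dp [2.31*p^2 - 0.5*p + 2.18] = 4.62*p - 0.5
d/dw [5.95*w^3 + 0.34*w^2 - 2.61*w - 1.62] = 17.85*w^2 + 0.68*w - 2.61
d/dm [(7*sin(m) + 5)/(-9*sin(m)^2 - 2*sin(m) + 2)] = 3*(21*sin(m)^2 + 30*sin(m) + 8)*cos(m)/(9*sin(m)^2 + 2*sin(m) - 2)^2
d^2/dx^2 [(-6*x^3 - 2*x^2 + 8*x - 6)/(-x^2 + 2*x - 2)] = 4*(4*x^3 - 33*x^2 + 42*x - 6)/(x^6 - 6*x^5 + 18*x^4 - 32*x^3 + 36*x^2 - 24*x + 8)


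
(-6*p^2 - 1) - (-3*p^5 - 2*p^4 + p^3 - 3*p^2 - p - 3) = 3*p^5 + 2*p^4 - p^3 - 3*p^2 + p + 2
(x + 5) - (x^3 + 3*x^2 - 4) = -x^3 - 3*x^2 + x + 9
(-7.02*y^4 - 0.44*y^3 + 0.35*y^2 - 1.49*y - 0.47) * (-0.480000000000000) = 3.3696*y^4 + 0.2112*y^3 - 0.168*y^2 + 0.7152*y + 0.2256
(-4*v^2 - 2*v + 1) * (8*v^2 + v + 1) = -32*v^4 - 20*v^3 + 2*v^2 - v + 1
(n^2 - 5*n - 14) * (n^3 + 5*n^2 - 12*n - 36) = n^5 - 51*n^3 - 46*n^2 + 348*n + 504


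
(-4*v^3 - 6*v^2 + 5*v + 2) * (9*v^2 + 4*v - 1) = -36*v^5 - 70*v^4 + 25*v^3 + 44*v^2 + 3*v - 2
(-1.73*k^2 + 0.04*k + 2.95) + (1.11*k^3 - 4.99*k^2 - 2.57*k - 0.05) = 1.11*k^3 - 6.72*k^2 - 2.53*k + 2.9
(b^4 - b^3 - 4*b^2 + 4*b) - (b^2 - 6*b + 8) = b^4 - b^3 - 5*b^2 + 10*b - 8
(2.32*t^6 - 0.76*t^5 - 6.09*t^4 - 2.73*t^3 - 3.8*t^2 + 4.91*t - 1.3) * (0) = 0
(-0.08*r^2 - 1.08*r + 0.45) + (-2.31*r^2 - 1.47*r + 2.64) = -2.39*r^2 - 2.55*r + 3.09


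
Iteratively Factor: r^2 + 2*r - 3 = (r - 1)*(r + 3)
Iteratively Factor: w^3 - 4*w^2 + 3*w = (w - 1)*(w^2 - 3*w) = (w - 3)*(w - 1)*(w)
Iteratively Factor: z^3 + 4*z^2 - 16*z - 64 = (z + 4)*(z^2 - 16) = (z - 4)*(z + 4)*(z + 4)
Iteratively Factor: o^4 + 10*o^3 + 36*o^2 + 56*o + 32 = (o + 4)*(o^3 + 6*o^2 + 12*o + 8) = (o + 2)*(o + 4)*(o^2 + 4*o + 4) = (o + 2)^2*(o + 4)*(o + 2)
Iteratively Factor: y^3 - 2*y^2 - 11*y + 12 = (y + 3)*(y^2 - 5*y + 4) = (y - 4)*(y + 3)*(y - 1)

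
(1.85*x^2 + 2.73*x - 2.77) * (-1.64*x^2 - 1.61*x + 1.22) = -3.034*x^4 - 7.4557*x^3 + 2.4045*x^2 + 7.7903*x - 3.3794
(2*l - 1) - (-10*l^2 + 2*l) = 10*l^2 - 1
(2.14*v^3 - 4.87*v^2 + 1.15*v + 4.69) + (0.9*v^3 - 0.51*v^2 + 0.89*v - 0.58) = 3.04*v^3 - 5.38*v^2 + 2.04*v + 4.11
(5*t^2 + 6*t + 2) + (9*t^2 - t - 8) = 14*t^2 + 5*t - 6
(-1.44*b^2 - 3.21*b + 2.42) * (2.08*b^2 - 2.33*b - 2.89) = -2.9952*b^4 - 3.3216*b^3 + 16.6745*b^2 + 3.6383*b - 6.9938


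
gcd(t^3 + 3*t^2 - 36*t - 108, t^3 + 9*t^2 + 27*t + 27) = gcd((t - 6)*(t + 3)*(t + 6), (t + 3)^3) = t + 3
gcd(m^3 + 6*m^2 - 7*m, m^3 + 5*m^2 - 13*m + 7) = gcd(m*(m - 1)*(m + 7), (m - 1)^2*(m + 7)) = m^2 + 6*m - 7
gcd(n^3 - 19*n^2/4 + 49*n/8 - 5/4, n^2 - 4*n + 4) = n - 2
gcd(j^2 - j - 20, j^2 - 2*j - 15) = j - 5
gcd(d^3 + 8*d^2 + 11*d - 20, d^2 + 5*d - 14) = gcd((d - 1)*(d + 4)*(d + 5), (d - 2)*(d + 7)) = 1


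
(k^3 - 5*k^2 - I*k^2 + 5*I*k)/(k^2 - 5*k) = k - I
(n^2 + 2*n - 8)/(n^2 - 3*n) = (n^2 + 2*n - 8)/(n*(n - 3))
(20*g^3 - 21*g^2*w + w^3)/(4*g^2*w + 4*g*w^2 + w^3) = (20*g^3 - 21*g^2*w + w^3)/(w*(4*g^2 + 4*g*w + w^2))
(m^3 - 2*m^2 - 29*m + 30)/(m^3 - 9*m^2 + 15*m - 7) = (m^2 - m - 30)/(m^2 - 8*m + 7)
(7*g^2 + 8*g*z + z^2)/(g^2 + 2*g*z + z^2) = (7*g + z)/(g + z)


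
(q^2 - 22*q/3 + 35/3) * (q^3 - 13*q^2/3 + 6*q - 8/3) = q^5 - 35*q^4/3 + 445*q^3/9 - 875*q^2/9 + 806*q/9 - 280/9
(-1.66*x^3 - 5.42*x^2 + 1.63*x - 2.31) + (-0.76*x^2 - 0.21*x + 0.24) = -1.66*x^3 - 6.18*x^2 + 1.42*x - 2.07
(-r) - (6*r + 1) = -7*r - 1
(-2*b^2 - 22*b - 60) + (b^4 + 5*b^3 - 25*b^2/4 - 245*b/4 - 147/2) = b^4 + 5*b^3 - 33*b^2/4 - 333*b/4 - 267/2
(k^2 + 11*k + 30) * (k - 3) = k^3 + 8*k^2 - 3*k - 90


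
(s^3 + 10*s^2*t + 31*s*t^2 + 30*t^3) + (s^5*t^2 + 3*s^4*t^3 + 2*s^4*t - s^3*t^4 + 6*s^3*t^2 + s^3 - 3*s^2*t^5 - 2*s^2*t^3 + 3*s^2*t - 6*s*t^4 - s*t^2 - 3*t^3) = s^5*t^2 + 3*s^4*t^3 + 2*s^4*t - s^3*t^4 + 6*s^3*t^2 + 2*s^3 - 3*s^2*t^5 - 2*s^2*t^3 + 13*s^2*t - 6*s*t^4 + 30*s*t^2 + 27*t^3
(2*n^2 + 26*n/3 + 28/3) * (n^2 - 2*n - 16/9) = 2*n^4 + 14*n^3/3 - 104*n^2/9 - 920*n/27 - 448/27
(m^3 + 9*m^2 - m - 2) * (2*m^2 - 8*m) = 2*m^5 + 10*m^4 - 74*m^3 + 4*m^2 + 16*m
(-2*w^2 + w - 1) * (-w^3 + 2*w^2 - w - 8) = 2*w^5 - 5*w^4 + 5*w^3 + 13*w^2 - 7*w + 8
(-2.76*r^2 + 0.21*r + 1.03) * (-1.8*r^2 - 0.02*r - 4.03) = 4.968*r^4 - 0.3228*r^3 + 9.2646*r^2 - 0.8669*r - 4.1509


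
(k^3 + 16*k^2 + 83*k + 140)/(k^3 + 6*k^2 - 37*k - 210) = (k + 4)/(k - 6)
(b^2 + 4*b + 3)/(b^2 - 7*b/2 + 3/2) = 2*(b^2 + 4*b + 3)/(2*b^2 - 7*b + 3)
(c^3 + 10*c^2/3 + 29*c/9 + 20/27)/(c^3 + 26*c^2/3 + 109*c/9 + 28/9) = (c + 5/3)/(c + 7)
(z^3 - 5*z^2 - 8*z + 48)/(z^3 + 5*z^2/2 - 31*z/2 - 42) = 2*(z - 4)/(2*z + 7)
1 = 1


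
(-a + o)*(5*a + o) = -5*a^2 + 4*a*o + o^2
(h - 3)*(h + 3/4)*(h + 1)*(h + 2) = h^4 + 3*h^3/4 - 7*h^2 - 45*h/4 - 9/2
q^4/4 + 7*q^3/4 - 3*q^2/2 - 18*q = q*(q/4 + 1)*(q - 3)*(q + 6)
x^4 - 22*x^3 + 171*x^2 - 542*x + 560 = (x - 8)*(x - 7)*(x - 5)*(x - 2)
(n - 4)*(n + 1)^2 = n^3 - 2*n^2 - 7*n - 4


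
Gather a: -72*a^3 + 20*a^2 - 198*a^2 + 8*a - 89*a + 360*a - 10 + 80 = -72*a^3 - 178*a^2 + 279*a + 70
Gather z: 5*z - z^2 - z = -z^2 + 4*z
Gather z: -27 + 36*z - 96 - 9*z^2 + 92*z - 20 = -9*z^2 + 128*z - 143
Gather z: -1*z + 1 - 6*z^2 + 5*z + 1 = -6*z^2 + 4*z + 2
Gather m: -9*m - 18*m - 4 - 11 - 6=-27*m - 21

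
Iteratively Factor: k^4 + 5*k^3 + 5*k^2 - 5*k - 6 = (k + 2)*(k^3 + 3*k^2 - k - 3) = (k + 2)*(k + 3)*(k^2 - 1) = (k - 1)*(k + 2)*(k + 3)*(k + 1)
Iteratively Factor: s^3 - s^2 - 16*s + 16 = (s - 1)*(s^2 - 16) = (s - 1)*(s + 4)*(s - 4)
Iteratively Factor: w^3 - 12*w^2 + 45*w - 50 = (w - 5)*(w^2 - 7*w + 10) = (w - 5)*(w - 2)*(w - 5)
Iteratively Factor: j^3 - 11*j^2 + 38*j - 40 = (j - 2)*(j^2 - 9*j + 20) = (j - 4)*(j - 2)*(j - 5)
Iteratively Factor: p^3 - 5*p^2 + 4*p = (p - 1)*(p^2 - 4*p) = (p - 4)*(p - 1)*(p)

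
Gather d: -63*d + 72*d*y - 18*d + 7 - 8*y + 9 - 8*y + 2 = d*(72*y - 81) - 16*y + 18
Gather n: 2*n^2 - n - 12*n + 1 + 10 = 2*n^2 - 13*n + 11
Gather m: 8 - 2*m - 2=6 - 2*m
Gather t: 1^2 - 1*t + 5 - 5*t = 6 - 6*t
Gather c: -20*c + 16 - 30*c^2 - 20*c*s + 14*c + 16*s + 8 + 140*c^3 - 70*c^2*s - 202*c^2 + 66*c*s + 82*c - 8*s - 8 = 140*c^3 + c^2*(-70*s - 232) + c*(46*s + 76) + 8*s + 16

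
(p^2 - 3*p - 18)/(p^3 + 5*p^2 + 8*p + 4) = (p^2 - 3*p - 18)/(p^3 + 5*p^2 + 8*p + 4)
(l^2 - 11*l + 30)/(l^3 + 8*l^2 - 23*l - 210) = (l - 6)/(l^2 + 13*l + 42)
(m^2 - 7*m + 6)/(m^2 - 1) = (m - 6)/(m + 1)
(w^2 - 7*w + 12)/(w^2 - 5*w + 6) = (w - 4)/(w - 2)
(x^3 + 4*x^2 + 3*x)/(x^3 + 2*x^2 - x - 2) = x*(x + 3)/(x^2 + x - 2)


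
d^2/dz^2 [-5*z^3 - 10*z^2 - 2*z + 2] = -30*z - 20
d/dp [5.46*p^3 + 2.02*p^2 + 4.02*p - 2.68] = 16.38*p^2 + 4.04*p + 4.02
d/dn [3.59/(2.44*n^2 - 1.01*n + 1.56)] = (3.6259 - 17.5192*n)/(2.44*n^2 - 1.01*n + 1.56)^2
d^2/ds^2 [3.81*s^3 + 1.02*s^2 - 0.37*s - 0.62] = 22.86*s + 2.04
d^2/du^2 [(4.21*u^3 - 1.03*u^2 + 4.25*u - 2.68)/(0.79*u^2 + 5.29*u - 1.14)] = (-2.8421709430404e-14*u^4 + 257.12297*u^3 - 167.934192*u^2 - 11.406732*u - 106.239068)/(0.493039*u^6 + 9.904467*u^5 + 64.187895*u^4 + 119.450845*u^3 - 92.62557*u^2 + 20.624652*u - 1.481544)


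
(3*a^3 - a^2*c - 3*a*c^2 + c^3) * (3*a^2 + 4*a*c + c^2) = 9*a^5 + 9*a^4*c - 10*a^3*c^2 - 10*a^2*c^3 + a*c^4 + c^5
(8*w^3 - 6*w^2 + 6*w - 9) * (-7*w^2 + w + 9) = -56*w^5 + 50*w^4 + 24*w^3 + 15*w^2 + 45*w - 81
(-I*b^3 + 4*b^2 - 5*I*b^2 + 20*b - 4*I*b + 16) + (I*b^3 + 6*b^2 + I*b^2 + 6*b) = 10*b^2 - 4*I*b^2 + 26*b - 4*I*b + 16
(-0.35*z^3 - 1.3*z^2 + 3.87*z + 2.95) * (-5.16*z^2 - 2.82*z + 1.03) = 1.806*z^5 + 7.695*z^4 - 16.6637*z^3 - 27.4744*z^2 - 4.3329*z + 3.0385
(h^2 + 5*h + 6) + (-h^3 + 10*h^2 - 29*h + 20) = -h^3 + 11*h^2 - 24*h + 26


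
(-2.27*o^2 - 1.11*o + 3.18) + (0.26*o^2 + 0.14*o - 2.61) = -2.01*o^2 - 0.97*o + 0.57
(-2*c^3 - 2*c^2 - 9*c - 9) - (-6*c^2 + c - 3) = -2*c^3 + 4*c^2 - 10*c - 6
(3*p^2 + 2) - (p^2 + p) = 2*p^2 - p + 2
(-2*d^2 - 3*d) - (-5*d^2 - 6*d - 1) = 3*d^2 + 3*d + 1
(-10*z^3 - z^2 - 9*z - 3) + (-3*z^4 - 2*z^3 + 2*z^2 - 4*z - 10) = -3*z^4 - 12*z^3 + z^2 - 13*z - 13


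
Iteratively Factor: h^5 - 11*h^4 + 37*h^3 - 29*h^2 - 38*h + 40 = (h - 1)*(h^4 - 10*h^3 + 27*h^2 - 2*h - 40) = (h - 5)*(h - 1)*(h^3 - 5*h^2 + 2*h + 8) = (h - 5)*(h - 2)*(h - 1)*(h^2 - 3*h - 4) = (h - 5)*(h - 4)*(h - 2)*(h - 1)*(h + 1)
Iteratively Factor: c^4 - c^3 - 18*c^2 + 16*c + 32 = (c - 2)*(c^3 + c^2 - 16*c - 16) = (c - 4)*(c - 2)*(c^2 + 5*c + 4) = (c - 4)*(c - 2)*(c + 4)*(c + 1)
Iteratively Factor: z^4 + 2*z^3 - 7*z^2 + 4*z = (z + 4)*(z^3 - 2*z^2 + z) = z*(z + 4)*(z^2 - 2*z + 1) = z*(z - 1)*(z + 4)*(z - 1)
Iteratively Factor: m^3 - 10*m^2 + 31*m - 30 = (m - 5)*(m^2 - 5*m + 6) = (m - 5)*(m - 3)*(m - 2)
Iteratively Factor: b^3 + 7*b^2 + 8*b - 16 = (b + 4)*(b^2 + 3*b - 4) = (b + 4)^2*(b - 1)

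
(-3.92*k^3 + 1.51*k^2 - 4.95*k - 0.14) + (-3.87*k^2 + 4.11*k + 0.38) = -3.92*k^3 - 2.36*k^2 - 0.84*k + 0.24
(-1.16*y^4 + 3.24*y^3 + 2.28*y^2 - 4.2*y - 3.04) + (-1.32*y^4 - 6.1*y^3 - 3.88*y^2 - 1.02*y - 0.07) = -2.48*y^4 - 2.86*y^3 - 1.6*y^2 - 5.22*y - 3.11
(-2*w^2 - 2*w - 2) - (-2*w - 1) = -2*w^2 - 1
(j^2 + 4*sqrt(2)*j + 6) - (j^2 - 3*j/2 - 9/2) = 3*j/2 + 4*sqrt(2)*j + 21/2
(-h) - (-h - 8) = 8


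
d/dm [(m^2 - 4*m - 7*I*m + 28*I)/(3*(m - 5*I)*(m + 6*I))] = (m^2*(4 + 8*I) + m*(60 - 56*I) - 92 - 210*I)/(3*m^4 + 6*I*m^3 + 177*m^2 + 180*I*m + 2700)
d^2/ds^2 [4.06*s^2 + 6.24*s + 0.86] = 8.12000000000000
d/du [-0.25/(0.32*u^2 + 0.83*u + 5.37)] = (0.16*u + 0.2075)/(0.32*u^2 + 0.83*u + 5.37)^2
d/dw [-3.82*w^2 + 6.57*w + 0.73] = 6.57 - 7.64*w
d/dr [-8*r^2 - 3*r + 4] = -16*r - 3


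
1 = 1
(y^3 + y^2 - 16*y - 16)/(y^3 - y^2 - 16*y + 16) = (y + 1)/(y - 1)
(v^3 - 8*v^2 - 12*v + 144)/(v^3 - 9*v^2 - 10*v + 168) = (v - 6)/(v - 7)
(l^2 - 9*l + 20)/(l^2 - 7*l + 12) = (l - 5)/(l - 3)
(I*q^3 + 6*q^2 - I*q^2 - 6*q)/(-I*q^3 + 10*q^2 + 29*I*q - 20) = q*(-I*q^2 - 6*q + I*q + 6)/(I*q^3 - 10*q^2 - 29*I*q + 20)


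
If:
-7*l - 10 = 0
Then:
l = -10/7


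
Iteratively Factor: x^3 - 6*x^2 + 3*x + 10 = (x + 1)*(x^2 - 7*x + 10) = (x - 2)*(x + 1)*(x - 5)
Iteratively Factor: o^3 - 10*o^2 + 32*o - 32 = (o - 4)*(o^2 - 6*o + 8) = (o - 4)^2*(o - 2)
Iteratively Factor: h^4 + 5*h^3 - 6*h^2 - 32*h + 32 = (h + 4)*(h^3 + h^2 - 10*h + 8) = (h - 2)*(h + 4)*(h^2 + 3*h - 4) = (h - 2)*(h + 4)^2*(h - 1)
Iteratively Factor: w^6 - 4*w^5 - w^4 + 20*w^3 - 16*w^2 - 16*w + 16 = (w - 1)*(w^5 - 3*w^4 - 4*w^3 + 16*w^2 - 16) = (w - 1)*(w + 1)*(w^4 - 4*w^3 + 16*w - 16) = (w - 2)*(w - 1)*(w + 1)*(w^3 - 2*w^2 - 4*w + 8) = (w - 2)^2*(w - 1)*(w + 1)*(w^2 - 4) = (w - 2)^3*(w - 1)*(w + 1)*(w + 2)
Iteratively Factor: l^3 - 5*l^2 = (l)*(l^2 - 5*l) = l*(l - 5)*(l)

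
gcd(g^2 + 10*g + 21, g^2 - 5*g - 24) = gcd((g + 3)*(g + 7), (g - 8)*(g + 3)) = g + 3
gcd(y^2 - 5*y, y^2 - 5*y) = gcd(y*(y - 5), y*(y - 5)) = y^2 - 5*y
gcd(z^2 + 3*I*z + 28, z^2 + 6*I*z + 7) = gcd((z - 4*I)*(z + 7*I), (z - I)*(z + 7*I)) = z + 7*I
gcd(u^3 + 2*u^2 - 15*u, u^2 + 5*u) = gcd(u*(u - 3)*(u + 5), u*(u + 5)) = u^2 + 5*u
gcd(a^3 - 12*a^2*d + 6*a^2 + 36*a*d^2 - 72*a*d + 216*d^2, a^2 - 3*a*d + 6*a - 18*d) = a + 6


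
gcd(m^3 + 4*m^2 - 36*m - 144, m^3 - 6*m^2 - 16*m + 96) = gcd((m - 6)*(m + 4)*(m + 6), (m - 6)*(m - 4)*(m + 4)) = m^2 - 2*m - 24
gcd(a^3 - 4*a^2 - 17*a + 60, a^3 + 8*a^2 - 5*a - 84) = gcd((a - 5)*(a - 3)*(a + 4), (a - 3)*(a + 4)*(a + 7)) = a^2 + a - 12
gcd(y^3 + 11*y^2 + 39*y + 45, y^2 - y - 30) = y + 5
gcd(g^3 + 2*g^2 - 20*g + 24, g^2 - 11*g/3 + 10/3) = g - 2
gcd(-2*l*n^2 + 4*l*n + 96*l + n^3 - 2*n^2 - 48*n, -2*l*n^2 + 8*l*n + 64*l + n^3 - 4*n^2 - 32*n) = 2*l*n - 16*l - n^2 + 8*n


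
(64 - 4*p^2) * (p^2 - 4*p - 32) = -4*p^4 + 16*p^3 + 192*p^2 - 256*p - 2048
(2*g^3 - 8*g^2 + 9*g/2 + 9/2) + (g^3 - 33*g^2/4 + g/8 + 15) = 3*g^3 - 65*g^2/4 + 37*g/8 + 39/2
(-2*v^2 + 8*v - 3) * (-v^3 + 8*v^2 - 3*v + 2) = 2*v^5 - 24*v^4 + 73*v^3 - 52*v^2 + 25*v - 6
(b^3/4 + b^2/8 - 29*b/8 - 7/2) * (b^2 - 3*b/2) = b^5/4 - b^4/4 - 61*b^3/16 + 31*b^2/16 + 21*b/4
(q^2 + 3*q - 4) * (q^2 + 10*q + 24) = q^4 + 13*q^3 + 50*q^2 + 32*q - 96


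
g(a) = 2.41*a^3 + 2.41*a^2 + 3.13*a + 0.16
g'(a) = 7.23*a^2 + 4.82*a + 3.13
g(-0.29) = -0.60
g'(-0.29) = 2.34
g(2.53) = 62.53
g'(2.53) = 61.60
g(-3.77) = -106.52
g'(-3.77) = 87.72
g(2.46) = 58.32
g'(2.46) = 58.74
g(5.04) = 385.69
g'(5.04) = 211.08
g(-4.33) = -163.86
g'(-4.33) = 117.81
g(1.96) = 33.70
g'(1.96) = 40.35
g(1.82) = 28.37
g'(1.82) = 35.85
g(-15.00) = -7638.29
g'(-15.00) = 1557.58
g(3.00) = 96.31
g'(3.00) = 82.66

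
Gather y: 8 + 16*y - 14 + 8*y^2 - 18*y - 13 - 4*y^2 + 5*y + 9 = 4*y^2 + 3*y - 10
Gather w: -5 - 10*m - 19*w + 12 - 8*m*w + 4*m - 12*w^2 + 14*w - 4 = -6*m - 12*w^2 + w*(-8*m - 5) + 3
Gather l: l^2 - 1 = l^2 - 1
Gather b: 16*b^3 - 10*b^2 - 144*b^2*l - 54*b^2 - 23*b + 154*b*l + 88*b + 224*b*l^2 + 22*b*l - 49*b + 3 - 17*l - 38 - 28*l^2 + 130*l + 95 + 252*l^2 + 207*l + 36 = 16*b^3 + b^2*(-144*l - 64) + b*(224*l^2 + 176*l + 16) + 224*l^2 + 320*l + 96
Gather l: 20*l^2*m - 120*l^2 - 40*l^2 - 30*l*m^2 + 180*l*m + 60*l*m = l^2*(20*m - 160) + l*(-30*m^2 + 240*m)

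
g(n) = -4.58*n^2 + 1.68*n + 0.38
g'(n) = 1.68 - 9.16*n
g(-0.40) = -1.02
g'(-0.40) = 5.34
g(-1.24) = -8.75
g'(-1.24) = 13.04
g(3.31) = -44.24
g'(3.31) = -28.64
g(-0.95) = -5.35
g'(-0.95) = 10.38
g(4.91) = -101.79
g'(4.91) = -43.30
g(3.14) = -39.50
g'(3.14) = -27.08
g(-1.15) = -7.61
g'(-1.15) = 12.21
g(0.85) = -1.50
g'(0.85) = -6.11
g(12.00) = -638.98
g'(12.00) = -108.24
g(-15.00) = -1055.32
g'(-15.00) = 139.08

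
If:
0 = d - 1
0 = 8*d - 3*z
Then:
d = 1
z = 8/3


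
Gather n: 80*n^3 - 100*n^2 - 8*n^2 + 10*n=80*n^3 - 108*n^2 + 10*n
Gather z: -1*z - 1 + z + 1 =0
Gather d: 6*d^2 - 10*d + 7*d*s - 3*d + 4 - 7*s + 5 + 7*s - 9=6*d^2 + d*(7*s - 13)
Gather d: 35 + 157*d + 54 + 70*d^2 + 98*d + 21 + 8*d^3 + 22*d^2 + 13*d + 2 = 8*d^3 + 92*d^2 + 268*d + 112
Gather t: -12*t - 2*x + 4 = -12*t - 2*x + 4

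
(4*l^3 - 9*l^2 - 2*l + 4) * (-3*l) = -12*l^4 + 27*l^3 + 6*l^2 - 12*l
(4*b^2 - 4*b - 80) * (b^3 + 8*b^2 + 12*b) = 4*b^5 + 28*b^4 - 64*b^3 - 688*b^2 - 960*b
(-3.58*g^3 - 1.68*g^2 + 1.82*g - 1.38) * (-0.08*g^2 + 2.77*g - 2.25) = 0.2864*g^5 - 9.7822*g^4 + 3.2558*g^3 + 8.9318*g^2 - 7.9176*g + 3.105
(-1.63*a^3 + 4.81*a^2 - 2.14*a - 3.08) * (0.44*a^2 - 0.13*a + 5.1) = -0.7172*a^5 + 2.3283*a^4 - 9.8799*a^3 + 23.454*a^2 - 10.5136*a - 15.708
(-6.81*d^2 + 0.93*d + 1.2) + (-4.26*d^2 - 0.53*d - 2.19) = -11.07*d^2 + 0.4*d - 0.99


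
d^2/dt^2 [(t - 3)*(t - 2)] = 2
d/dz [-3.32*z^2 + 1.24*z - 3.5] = 1.24 - 6.64*z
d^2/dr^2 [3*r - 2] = 0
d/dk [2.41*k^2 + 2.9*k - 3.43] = 4.82*k + 2.9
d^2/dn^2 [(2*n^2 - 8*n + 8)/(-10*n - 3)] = -2116/(1000*n^3 + 900*n^2 + 270*n + 27)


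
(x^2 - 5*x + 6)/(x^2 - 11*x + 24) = (x - 2)/(x - 8)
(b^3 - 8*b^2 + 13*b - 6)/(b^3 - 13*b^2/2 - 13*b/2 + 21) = 2*(b^3 - 8*b^2 + 13*b - 6)/(2*b^3 - 13*b^2 - 13*b + 42)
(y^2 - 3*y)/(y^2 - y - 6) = y/(y + 2)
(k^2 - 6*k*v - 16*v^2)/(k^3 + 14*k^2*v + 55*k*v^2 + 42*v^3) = (k^2 - 6*k*v - 16*v^2)/(k^3 + 14*k^2*v + 55*k*v^2 + 42*v^3)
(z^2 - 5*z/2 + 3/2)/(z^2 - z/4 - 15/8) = 4*(z - 1)/(4*z + 5)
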